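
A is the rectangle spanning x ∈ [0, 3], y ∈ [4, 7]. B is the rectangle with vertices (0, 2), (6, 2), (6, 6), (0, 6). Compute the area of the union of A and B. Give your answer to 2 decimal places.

27.00

By inclusion–exclusion:
Individual areas: |A| = 9, |B| = 24.
|A∩B|: x∈[0,3], y∈[4,6] → 3·2 = 6.
|A ∪ B| = 33 − 6 = 27.00.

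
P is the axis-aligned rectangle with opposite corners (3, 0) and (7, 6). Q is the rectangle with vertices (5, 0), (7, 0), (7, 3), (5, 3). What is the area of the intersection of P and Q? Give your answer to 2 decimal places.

6.00

|P∩Q|: x∈[5,7], y∈[0,3] → 2·3 = 6.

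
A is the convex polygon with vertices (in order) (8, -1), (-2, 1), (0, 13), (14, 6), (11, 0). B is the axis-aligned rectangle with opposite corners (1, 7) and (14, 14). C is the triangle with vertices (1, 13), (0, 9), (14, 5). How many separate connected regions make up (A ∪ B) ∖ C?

(A ∪ B) ∖ C splits into 2 disjoint pieces (area 106.4965, area 63.8088).

2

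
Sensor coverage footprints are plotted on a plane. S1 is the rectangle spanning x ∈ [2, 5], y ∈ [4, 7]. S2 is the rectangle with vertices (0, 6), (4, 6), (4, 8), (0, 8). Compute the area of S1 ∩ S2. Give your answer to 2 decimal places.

|S1∩S2|: x∈[2,4], y∈[6,7] → 2·1 = 2.

2.00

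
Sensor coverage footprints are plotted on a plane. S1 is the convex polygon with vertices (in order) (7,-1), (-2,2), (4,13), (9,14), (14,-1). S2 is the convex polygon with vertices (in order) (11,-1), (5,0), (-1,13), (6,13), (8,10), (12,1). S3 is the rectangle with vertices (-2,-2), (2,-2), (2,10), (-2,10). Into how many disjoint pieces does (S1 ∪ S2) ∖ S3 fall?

(S1 ∪ S2) ∖ S3 is a single connected region.

1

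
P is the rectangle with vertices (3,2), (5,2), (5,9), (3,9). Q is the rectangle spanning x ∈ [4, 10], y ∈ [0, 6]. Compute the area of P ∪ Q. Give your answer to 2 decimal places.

46.00

By inclusion–exclusion:
Individual areas: |P| = 14, |Q| = 36.
|P∩Q|: x∈[4,5], y∈[2,6] → 1·4 = 4.
|P ∪ Q| = 50 − 4 = 46.00.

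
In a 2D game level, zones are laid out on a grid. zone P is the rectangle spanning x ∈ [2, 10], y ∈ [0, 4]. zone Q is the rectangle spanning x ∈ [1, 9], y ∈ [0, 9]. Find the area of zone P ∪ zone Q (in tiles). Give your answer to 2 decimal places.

76.00

By inclusion–exclusion:
Individual areas: |zone P| = 32, |zone Q| = 72.
|zone P∩zone Q|: x∈[2,9], y∈[0,4] → 7·4 = 28.
|zone P ∪ zone Q| = 104 − 28 = 76.00.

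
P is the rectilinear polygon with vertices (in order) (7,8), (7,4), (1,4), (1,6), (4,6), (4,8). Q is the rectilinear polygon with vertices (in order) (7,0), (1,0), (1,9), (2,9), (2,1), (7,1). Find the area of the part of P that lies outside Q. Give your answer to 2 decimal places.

|P| = 18, |P∩Q| = 2.
|P ∖ Q| = |P| − |P∩Q| = 18 − 2 = 16.00.

16.00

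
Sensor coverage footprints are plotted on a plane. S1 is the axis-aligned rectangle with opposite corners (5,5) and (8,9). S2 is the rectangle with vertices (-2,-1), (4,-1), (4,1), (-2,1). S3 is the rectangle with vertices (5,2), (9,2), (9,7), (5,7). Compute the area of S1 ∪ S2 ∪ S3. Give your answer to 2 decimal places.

38.00

By inclusion–exclusion:
Individual areas: |S1| = 12, |S2| = 12, |S3| = 20.
|S1∩S2| = 0 (no overlap).
|S1∩S3|: x∈[5,8], y∈[5,7] → 3·2 = 6.
|S2∩S3| = 0 (no overlap).
|S1∩S2∩S3| = 0.
|S1 ∪ S2 ∪ S3| = 44 − 6 + 0 = 38.00.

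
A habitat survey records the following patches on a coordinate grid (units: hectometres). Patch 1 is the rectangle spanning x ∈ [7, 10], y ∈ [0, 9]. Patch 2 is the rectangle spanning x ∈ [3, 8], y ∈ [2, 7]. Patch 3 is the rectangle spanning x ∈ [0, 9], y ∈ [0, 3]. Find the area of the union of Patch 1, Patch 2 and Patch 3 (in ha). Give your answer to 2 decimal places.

64.00

By inclusion–exclusion:
Individual areas: |Patch 1| = 27, |Patch 2| = 25, |Patch 3| = 27.
|Patch 1∩Patch 2|: x∈[7,8], y∈[2,7] → 1·5 = 5.
|Patch 1∩Patch 3|: x∈[7,9], y∈[0,3] → 2·3 = 6.
|Patch 2∩Patch 3|: x∈[3,8], y∈[2,3] → 5·1 = 5.
|Patch 1∩Patch 2∩Patch 3| = 1.
|Patch 1 ∪ Patch 2 ∪ Patch 3| = 79 − 16 + 1 = 64.00.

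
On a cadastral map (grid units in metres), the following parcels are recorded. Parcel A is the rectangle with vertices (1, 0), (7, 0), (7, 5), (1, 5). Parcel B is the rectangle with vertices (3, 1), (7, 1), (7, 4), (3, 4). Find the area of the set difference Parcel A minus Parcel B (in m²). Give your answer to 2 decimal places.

|Parcel A∩Parcel B|: x∈[3,7], y∈[1,4] → 4·3 = 12.
|Parcel A| = 30.
|Parcel A ∖ Parcel B| = |Parcel A| − |Parcel A∩Parcel B| = 30 − 12 = 18.00.

18.00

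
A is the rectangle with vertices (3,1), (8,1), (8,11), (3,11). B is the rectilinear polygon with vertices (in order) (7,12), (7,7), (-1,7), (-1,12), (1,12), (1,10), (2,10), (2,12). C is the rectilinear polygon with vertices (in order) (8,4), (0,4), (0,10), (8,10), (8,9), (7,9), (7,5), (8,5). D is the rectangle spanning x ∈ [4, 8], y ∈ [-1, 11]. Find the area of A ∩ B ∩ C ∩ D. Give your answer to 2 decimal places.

9.00

The intersection is the polygon with vertices (7,7), (4,7), (4,10), (7,10), (7,9).
By the shoelace formula its area is 9.00.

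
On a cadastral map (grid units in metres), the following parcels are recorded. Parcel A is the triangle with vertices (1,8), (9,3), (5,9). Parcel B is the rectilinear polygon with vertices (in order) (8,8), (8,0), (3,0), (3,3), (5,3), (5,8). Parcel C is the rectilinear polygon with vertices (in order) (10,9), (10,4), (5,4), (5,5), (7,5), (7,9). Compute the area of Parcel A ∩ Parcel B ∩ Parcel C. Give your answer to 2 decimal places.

The intersection is the polygon with vertices (8,4.5), (8,4), (7.4,4), (5.8,5), (7,5), (7,6).
By the shoelace formula its area is 1.65.

1.65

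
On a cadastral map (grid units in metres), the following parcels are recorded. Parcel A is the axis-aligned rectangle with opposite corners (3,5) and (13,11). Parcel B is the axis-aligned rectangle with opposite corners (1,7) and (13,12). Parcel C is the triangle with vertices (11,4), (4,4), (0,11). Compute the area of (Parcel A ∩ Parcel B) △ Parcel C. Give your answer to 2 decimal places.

|Parcel A ∩ Parcel B| = 40.
|(Parcel A ∩ Parcel B) ∩ Parcel C| = 3.4351.
|(Parcel A ∩ Parcel B) △ Parcel C| = 40 + 24.5 − 6.8701 = 57.63.

57.63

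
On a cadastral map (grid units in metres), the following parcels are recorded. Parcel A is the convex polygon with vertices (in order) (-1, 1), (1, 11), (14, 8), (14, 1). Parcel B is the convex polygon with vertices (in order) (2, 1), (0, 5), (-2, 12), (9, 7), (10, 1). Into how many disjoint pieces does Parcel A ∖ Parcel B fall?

2

Parcel A ∖ Parcel B splits into 2 disjoint pieces (area 6.4412, area 44.9667).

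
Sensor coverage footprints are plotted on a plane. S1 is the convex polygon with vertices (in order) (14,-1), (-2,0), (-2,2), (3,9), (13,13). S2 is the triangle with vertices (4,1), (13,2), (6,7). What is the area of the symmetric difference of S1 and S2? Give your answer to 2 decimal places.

|S1| = 151.5, |S2| = 26, |S1∩S2| = 26.
|S1 △ S2| = |S1| + |S2| − 2·|S1∩S2| = 151.5 + 26 − 52 = 125.50.

125.50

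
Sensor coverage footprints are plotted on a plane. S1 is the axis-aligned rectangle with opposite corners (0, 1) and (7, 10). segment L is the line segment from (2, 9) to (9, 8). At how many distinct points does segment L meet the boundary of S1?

1

The segment meets the boundary at (7,8.286).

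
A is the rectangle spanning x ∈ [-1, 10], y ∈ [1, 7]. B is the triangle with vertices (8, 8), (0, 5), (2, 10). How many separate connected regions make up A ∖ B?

A ∖ B is a single connected region.

1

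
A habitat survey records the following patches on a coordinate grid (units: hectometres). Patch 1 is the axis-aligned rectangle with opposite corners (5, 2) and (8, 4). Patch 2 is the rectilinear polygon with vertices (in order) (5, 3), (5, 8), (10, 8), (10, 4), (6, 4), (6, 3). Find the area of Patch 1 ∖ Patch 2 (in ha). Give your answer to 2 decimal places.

5.00

|Patch 1| = 6, |Patch 1∩Patch 2| = 1.
|Patch 1 ∖ Patch 2| = |Patch 1| − |Patch 1∩Patch 2| = 6 − 1 = 5.00.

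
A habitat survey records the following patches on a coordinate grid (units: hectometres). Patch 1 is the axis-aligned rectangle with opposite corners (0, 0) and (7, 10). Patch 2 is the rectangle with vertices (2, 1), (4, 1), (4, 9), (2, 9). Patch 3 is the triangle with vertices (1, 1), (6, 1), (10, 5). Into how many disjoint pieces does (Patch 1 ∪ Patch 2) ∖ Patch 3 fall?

1

(Patch 1 ∪ Patch 2) ∖ Patch 3 is a single connected region.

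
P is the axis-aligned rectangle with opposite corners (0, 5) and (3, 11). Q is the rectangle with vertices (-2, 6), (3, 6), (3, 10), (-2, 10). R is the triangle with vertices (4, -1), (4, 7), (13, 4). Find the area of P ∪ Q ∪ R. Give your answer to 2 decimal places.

By inclusion–exclusion:
Individual areas: |P| = 18, |Q| = 20, |R| = 36.
|P∩Q|: x∈[0,3], y∈[6,10] → 3·4 = 12.
|P∩R| = 0.
|Q∩R| = 0.
|P∩Q∩R| = 0.
|P ∪ Q ∪ R| = 74 − 12 + 0 = 62.00.

62.00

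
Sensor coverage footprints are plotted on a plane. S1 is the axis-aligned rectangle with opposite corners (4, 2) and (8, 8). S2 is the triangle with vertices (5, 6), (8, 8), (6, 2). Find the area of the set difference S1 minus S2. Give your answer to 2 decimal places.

|S1| = 24, |S1∩S2| = 7.
|S1 ∖ S2| = |S1| − |S1∩S2| = 24 − 7 = 17.00.

17.00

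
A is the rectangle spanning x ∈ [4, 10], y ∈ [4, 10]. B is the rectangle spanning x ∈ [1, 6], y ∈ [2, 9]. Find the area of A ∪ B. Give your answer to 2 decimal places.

By inclusion–exclusion:
Individual areas: |A| = 36, |B| = 35.
|A∩B|: x∈[4,6], y∈[4,9] → 2·5 = 10.
|A ∪ B| = 71 − 10 = 61.00.

61.00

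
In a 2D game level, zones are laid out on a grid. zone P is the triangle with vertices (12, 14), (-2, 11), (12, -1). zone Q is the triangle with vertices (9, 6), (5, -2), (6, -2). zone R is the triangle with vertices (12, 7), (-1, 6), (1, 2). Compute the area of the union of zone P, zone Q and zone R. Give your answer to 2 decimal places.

125.49

By inclusion–exclusion:
Individual areas: |zone P| = 105, |zone Q| = 4, |zone R| = 27.
|zone P∩zone Q| = 0.6493.
|zone P∩zone R| = 9.8628.
|zone Q∩zone R| = 0.0129.
|zone P∩zone Q∩zone R| = 0.0129.
|zone P ∪ zone Q ∪ zone R| = 136 − 10.525 + 0.0129 = 125.49.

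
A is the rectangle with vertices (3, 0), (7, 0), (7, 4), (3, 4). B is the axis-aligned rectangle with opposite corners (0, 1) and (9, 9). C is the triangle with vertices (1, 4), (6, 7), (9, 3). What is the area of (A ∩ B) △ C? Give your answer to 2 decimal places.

22.50

|A ∩ B| = 12.
|(A ∩ B) ∩ C| = 2.
|(A ∩ B) △ C| = 12 + 14.5 − 4 = 22.50.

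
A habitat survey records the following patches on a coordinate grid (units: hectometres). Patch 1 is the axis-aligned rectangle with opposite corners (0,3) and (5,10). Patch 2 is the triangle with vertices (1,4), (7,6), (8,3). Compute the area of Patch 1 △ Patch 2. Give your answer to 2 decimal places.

|Patch 1| = 35, |Patch 2| = 10, |Patch 1∩Patch 2| = 3.8095.
|Patch 1 △ Patch 2| = |Patch 1| + |Patch 2| − 2·|Patch 1∩Patch 2| = 35 + 10 − 7.619 = 37.38.

37.38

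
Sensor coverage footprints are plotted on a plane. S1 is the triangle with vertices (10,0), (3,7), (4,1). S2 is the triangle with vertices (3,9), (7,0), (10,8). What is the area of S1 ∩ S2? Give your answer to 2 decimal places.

The intersection is the polygon with vertices (7.818,2.182), (7.176,0.471), (6.76,0.54), (4.6,5.4).
By the shoelace formula its area is 4.72.

4.72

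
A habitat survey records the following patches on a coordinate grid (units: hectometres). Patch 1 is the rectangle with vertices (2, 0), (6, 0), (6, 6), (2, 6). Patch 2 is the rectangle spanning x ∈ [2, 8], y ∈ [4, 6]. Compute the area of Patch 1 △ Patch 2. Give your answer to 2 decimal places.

20.00

|Patch 1∩Patch 2|: x∈[2,6], y∈[4,6] → 4·2 = 8.
|Patch 1 △ Patch 2| = |Patch 1| + |Patch 2| − 2·|Patch 1∩Patch 2| = 24 + 12 − 16 = 20.00.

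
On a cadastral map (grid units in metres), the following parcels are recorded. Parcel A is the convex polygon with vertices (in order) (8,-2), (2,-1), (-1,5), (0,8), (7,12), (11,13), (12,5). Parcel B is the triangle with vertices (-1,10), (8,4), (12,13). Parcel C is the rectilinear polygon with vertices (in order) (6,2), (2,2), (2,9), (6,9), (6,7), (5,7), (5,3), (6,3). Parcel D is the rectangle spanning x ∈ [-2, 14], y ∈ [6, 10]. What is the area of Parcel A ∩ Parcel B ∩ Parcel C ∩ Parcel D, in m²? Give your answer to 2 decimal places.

The intersection is the polygon with vertices (2,9), (6,9), (6,7), (5,7), (5,6), (2,8).
By the shoelace formula its area is 8.00.

8.00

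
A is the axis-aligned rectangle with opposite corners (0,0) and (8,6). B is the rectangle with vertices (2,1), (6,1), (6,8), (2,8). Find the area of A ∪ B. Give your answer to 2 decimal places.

By inclusion–exclusion:
Individual areas: |A| = 48, |B| = 28.
|A∩B|: x∈[2,6], y∈[1,6] → 4·5 = 20.
|A ∪ B| = 76 − 20 = 56.00.

56.00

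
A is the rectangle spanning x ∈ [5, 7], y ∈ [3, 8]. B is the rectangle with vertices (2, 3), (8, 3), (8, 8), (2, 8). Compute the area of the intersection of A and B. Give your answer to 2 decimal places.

10.00

|A∩B|: x∈[5,7], y∈[3,8] → 2·5 = 10.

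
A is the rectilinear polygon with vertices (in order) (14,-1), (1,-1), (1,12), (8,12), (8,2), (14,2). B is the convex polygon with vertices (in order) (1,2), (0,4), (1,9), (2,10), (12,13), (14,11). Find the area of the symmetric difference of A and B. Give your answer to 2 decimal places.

|A| = 109, |B| = 67.5, |A∩B| = 43.9385.
|A △ B| = |A| + |B| − 2·|A∩B| = 109 + 67.5 − 87.8769 = 88.62.

88.62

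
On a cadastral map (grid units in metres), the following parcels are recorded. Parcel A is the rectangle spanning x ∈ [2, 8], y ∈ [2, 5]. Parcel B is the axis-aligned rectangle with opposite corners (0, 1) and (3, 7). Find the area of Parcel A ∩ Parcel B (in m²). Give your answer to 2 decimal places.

|Parcel A∩Parcel B|: x∈[2,3], y∈[2,5] → 1·3 = 3.

3.00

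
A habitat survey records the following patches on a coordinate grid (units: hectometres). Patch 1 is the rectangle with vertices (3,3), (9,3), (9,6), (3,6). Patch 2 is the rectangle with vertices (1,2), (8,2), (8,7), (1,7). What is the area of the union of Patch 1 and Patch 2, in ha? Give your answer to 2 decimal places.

By inclusion–exclusion:
Individual areas: |Patch 1| = 18, |Patch 2| = 35.
|Patch 1∩Patch 2|: x∈[3,8], y∈[3,6] → 5·3 = 15.
|Patch 1 ∪ Patch 2| = 53 − 15 = 38.00.

38.00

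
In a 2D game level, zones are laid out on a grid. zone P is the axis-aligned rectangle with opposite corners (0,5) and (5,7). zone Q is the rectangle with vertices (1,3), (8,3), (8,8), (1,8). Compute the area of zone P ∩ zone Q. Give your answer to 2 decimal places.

8.00

|zone P∩zone Q|: x∈[1,5], y∈[5,7] → 4·2 = 8.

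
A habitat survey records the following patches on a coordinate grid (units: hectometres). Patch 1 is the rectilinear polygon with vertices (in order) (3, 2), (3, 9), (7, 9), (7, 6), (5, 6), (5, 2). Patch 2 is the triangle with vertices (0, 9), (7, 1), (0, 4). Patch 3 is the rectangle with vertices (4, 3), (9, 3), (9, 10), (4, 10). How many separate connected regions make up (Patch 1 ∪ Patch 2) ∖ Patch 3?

1

(Patch 1 ∪ Patch 2) ∖ Patch 3 is a single connected region.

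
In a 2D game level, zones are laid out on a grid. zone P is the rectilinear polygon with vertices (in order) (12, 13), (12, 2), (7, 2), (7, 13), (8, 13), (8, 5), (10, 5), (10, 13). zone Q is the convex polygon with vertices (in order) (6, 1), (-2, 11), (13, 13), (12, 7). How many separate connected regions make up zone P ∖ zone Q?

3

zone P ∖ zone Q splits into 3 disjoint pieces (area 0.5333, area 12.5, area 0.7333).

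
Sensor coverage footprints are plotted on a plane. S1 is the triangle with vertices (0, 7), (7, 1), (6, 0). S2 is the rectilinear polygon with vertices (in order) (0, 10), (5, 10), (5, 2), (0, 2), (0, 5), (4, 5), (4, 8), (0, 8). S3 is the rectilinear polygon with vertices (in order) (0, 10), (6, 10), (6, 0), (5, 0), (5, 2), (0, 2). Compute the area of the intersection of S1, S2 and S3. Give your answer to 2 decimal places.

The intersection is the polygon with vertices (5,2), (4.286,2), (1.714,5), (2.333,5), (5,2.714).
By the shoelace formula its area is 2.95.

2.95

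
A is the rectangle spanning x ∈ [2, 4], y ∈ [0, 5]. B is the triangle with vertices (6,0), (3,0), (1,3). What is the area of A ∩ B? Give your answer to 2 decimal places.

The intersection is the polygon with vertices (4,0), (3,0), (2,1.5), (2,2.4), (4,1.2).
By the shoelace formula its area is 2.85.

2.85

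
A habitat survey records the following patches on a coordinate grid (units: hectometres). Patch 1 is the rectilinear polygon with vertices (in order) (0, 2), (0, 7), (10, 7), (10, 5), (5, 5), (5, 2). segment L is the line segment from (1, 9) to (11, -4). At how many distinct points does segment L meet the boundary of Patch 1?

The segment meets the boundary at (5,3.8), (2.538,7).

2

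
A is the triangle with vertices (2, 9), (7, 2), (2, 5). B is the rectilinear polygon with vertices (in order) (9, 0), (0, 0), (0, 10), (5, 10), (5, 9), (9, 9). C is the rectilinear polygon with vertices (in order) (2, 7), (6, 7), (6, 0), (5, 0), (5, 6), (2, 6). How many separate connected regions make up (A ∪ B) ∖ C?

(A ∪ B) ∖ C is a single connected region.

1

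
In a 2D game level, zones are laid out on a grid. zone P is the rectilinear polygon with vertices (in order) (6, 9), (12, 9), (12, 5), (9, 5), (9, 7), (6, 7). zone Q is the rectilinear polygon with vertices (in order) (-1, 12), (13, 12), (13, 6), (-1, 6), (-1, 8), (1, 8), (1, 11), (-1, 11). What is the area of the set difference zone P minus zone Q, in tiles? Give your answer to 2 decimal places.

3.00

|zone P| = 18, |zone P∩zone Q| = 15.
|zone P ∖ zone Q| = |zone P| − |zone P∩zone Q| = 18 − 15 = 3.00.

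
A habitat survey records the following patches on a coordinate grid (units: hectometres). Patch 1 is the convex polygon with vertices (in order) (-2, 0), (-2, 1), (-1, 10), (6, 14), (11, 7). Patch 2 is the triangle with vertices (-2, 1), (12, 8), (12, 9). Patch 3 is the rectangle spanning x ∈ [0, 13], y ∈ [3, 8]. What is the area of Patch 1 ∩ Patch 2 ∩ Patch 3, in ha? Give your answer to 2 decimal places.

The intersection is the polygon with vertices (2,3), (1.5,3), (10.25,8), (10.286,8), (10.737,7.368).
By the shoelace formula its area is 5.08.

5.08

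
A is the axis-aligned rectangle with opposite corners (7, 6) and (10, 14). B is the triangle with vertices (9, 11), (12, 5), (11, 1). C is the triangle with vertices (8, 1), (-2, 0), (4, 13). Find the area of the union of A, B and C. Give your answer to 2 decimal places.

By inclusion–exclusion:
Individual areas: |A| = 24, |B| = 9, |C| = 62.
|A∩B| = 1.5.
|A∩C| = 0.
|B∩C| = 0.
|A∩B∩C| = 0.
|A ∪ B ∪ C| = 95 − 1.5 + 0 = 93.50.

93.50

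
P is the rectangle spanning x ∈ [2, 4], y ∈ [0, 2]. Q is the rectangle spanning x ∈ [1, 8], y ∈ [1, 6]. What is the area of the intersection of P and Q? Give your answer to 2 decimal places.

|P∩Q|: x∈[2,4], y∈[1,2] → 2·1 = 2.

2.00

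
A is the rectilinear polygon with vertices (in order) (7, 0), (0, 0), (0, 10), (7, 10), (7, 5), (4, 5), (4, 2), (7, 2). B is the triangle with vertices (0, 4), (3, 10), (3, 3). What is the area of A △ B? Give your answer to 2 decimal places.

50.50

|A| = 61, |B| = 10.5, |A∩B| = 10.5.
|A △ B| = |A| + |B| − 2·|A∩B| = 61 + 10.5 − 21 = 50.50.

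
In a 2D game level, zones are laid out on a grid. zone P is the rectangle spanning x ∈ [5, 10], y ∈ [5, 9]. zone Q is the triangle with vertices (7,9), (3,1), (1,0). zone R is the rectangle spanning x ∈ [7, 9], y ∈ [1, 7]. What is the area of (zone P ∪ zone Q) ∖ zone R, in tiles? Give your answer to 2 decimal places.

21.00

|zone P ∪ zone Q| = 25.
|(zone P ∪ zone Q) ∩ zone R| = 4.
|(zone P ∪ zone Q) ∖ zone R| = 25 − 4 = 21.00.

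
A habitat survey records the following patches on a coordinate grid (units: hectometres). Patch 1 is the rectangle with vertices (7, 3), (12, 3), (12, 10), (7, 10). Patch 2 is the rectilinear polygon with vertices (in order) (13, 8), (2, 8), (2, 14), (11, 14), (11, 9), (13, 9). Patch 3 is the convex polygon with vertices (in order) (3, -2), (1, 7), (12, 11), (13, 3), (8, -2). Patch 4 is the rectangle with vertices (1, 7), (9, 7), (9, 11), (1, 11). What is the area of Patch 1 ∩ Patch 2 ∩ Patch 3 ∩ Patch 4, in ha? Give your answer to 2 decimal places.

3.09

The intersection is the polygon with vertices (7,9.182), (9,9.909), (9,8), (7,8).
By the shoelace formula its area is 3.09.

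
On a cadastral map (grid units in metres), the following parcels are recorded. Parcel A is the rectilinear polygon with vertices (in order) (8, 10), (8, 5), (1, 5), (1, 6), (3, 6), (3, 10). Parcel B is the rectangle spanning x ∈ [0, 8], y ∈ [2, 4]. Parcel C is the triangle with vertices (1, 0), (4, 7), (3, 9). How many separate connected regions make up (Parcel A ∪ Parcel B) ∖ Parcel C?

(Parcel A ∪ Parcel B) ∖ Parcel C splits into 4 disjoint pieces (area 22.8571, area 1.2222, area 11.4286, area 3.3333).

4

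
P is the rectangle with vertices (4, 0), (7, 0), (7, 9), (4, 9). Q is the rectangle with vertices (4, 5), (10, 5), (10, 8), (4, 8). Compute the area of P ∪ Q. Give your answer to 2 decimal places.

By inclusion–exclusion:
Individual areas: |P| = 27, |Q| = 18.
|P∩Q|: x∈[4,7], y∈[5,8] → 3·3 = 9.
|P ∪ Q| = 45 − 9 = 36.00.

36.00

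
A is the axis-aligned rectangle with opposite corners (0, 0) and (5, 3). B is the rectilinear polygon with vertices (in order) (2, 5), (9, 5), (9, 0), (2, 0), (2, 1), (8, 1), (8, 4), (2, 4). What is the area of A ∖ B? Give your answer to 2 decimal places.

|A| = 15, |A∩B| = 3.
|A ∖ B| = |A| − |A∩B| = 15 − 3 = 12.00.

12.00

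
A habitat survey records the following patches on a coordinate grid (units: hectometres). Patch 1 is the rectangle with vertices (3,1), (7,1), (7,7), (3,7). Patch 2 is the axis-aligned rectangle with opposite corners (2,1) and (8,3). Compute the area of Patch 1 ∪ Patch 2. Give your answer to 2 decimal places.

By inclusion–exclusion:
Individual areas: |Patch 1| = 24, |Patch 2| = 12.
|Patch 1∩Patch 2|: x∈[3,7], y∈[1,3] → 4·2 = 8.
|Patch 1 ∪ Patch 2| = 36 − 8 = 28.00.

28.00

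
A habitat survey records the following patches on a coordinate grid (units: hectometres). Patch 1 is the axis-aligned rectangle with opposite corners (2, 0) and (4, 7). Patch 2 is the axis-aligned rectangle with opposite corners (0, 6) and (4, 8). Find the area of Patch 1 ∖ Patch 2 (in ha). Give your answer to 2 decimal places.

12.00

|Patch 1∩Patch 2|: x∈[2,4], y∈[6,7] → 2·1 = 2.
|Patch 1| = 14.
|Patch 1 ∖ Patch 2| = |Patch 1| − |Patch 1∩Patch 2| = 14 − 2 = 12.00.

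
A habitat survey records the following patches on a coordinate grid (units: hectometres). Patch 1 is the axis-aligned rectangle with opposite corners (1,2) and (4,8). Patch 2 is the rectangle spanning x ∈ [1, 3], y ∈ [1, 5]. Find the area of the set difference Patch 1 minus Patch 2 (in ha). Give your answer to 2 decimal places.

|Patch 1∩Patch 2|: x∈[1,3], y∈[2,5] → 2·3 = 6.
|Patch 1| = 18.
|Patch 1 ∖ Patch 2| = |Patch 1| − |Patch 1∩Patch 2| = 18 − 6 = 12.00.

12.00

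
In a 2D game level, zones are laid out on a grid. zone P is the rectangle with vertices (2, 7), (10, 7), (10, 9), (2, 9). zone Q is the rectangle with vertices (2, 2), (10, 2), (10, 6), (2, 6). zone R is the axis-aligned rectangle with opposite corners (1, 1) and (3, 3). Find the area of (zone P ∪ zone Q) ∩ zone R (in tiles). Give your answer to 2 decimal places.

The region (zone P ∪ zone Q) ∩ zone R is the polygon with vertices (2,2), (2,3), (3,3), (3,2).
By the shoelace formula its area is 1.00.

1.00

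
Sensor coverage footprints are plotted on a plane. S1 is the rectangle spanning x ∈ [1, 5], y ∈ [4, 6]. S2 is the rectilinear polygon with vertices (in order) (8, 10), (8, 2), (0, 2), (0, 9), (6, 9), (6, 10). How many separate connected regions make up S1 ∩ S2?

1

S1 ∩ S2 is a single connected region.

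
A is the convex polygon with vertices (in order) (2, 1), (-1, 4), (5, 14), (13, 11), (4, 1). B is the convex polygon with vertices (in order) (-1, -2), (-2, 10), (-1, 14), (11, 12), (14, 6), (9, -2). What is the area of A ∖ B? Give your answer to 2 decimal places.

|A| = 90.5, |A∩B| = 86.5045.
|A ∖ B| = |A| − |A∩B| = 90.5 − 86.5045 = 4.00.

4.00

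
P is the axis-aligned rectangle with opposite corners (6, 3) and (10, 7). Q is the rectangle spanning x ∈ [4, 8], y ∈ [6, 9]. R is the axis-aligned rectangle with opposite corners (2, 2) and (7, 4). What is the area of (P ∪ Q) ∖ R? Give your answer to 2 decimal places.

25.00

|P ∪ Q| = 26.
|(P ∪ Q) ∩ R| = 1.
|(P ∪ Q) ∖ R| = 26 − 1 = 25.00.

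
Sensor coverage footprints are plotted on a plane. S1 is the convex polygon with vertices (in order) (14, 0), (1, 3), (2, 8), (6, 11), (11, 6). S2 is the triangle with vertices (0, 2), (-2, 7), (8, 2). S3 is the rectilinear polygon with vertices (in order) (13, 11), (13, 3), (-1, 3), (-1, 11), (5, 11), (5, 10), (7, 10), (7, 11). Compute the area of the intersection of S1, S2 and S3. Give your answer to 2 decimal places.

The intersection is the polygon with vertices (1.454,5.273), (6,3), (1,3).
By the shoelace formula its area is 5.68.

5.68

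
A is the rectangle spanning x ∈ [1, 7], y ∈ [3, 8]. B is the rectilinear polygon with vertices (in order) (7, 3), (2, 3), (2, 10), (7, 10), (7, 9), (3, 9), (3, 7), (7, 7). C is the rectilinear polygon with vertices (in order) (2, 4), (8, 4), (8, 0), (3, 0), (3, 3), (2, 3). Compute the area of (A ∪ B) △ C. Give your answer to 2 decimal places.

|A ∪ B| = 36.
|(A ∪ B) ∩ C| = 5.
|(A ∪ B) △ C| = 36 + 21 − 10 = 47.00.

47.00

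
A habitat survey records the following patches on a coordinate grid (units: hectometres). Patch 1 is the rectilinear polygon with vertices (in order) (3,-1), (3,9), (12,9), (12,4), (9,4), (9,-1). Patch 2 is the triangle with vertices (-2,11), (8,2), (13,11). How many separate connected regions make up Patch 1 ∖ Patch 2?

Patch 1 ∖ Patch 2 splits into 2 disjoint pieces (area 30.15, area 7.5).

2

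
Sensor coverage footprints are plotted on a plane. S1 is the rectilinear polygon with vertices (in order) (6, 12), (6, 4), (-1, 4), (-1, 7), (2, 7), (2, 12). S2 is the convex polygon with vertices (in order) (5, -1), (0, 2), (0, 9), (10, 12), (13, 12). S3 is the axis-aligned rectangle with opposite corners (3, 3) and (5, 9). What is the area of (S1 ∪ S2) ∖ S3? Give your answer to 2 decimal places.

92.70

|S1 ∪ S2| = 104.7.
|(S1 ∪ S2) ∩ S3| = 12.
|(S1 ∪ S2) ∖ S3| = 104.7 − 12 = 92.70.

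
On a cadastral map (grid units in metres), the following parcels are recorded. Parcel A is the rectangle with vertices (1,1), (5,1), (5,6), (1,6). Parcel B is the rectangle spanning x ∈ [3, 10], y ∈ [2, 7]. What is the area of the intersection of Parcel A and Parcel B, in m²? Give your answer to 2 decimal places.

8.00

|Parcel A∩Parcel B|: x∈[3,5], y∈[2,6] → 2·4 = 8.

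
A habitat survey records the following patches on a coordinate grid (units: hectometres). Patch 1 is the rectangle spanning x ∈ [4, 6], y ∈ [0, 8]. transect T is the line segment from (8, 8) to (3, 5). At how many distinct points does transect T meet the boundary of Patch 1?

The segment meets the boundary at (4,5.6), (6,6.8).

2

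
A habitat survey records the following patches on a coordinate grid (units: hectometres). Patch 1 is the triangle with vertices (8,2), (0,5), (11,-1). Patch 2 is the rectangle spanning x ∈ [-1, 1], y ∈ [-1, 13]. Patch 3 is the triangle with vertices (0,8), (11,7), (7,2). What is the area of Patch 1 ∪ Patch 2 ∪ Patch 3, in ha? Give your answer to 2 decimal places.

By inclusion–exclusion:
Individual areas: |Patch 1| = 7.5, |Patch 2| = 28, |Patch 3| = 29.5.
|Patch 1∩Patch 2| = 0.0852.
|Patch 1∩Patch 3| = 0.1891.
|Patch 2∩Patch 3| = 0.3831.
|Patch 1∩Patch 2∩Patch 3| = 0.
|Patch 1 ∪ Patch 2 ∪ Patch 3| = 65 − 0.6574 + 0 = 64.34.

64.34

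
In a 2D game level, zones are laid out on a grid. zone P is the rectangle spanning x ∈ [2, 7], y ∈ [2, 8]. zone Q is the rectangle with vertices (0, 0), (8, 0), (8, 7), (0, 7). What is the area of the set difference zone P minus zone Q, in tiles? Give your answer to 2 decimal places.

|zone P∩zone Q|: x∈[2,7], y∈[2,7] → 5·5 = 25.
|zone P| = 30.
|zone P ∖ zone Q| = |zone P| − |zone P∩zone Q| = 30 − 25 = 5.00.

5.00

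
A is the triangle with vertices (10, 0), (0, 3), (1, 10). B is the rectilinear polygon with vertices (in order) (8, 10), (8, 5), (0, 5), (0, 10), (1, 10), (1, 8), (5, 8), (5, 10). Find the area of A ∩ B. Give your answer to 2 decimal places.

11.24

The intersection is the polygon with vertices (1,10), (1,8), (2.8,8), (5.5,5), (0.286,5).
By the shoelace formula its area is 11.24.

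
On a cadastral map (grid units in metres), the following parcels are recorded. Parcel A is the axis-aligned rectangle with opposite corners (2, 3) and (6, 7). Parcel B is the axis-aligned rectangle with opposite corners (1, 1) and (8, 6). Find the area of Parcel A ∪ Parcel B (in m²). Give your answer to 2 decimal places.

By inclusion–exclusion:
Individual areas: |Parcel A| = 16, |Parcel B| = 35.
|Parcel A∩Parcel B|: x∈[2,6], y∈[3,6] → 4·3 = 12.
|Parcel A ∪ Parcel B| = 51 − 12 = 39.00.

39.00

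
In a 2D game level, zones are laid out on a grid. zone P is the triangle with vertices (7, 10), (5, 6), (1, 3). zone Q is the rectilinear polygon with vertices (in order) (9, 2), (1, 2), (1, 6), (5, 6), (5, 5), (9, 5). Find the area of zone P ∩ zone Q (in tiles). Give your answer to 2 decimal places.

2.14

The intersection is the polygon with vertices (1,3), (3.571,6), (5,6).
By the shoelace formula its area is 2.14.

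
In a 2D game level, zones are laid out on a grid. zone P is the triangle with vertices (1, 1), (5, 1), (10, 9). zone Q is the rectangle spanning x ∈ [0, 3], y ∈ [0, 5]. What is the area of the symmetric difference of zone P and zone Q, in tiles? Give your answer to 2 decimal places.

|zone P| = 16, |zone Q| = 15, |zone P∩zone Q| = 1.7778.
|zone P △ zone Q| = |zone P| + |zone Q| − 2·|zone P∩zone Q| = 16 + 15 − 3.5556 = 27.44.

27.44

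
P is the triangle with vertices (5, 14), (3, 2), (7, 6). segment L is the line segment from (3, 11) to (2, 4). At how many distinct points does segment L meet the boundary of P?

0

The segment lies entirely outside P and never meets its boundary.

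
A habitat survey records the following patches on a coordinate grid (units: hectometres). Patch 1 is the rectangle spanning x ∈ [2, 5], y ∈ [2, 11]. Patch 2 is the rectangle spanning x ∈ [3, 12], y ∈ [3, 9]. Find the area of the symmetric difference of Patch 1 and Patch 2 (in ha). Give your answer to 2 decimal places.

57.00

|Patch 1∩Patch 2|: x∈[3,5], y∈[3,9] → 2·6 = 12.
|Patch 1 △ Patch 2| = |Patch 1| + |Patch 2| − 2·|Patch 1∩Patch 2| = 27 + 54 − 24 = 57.00.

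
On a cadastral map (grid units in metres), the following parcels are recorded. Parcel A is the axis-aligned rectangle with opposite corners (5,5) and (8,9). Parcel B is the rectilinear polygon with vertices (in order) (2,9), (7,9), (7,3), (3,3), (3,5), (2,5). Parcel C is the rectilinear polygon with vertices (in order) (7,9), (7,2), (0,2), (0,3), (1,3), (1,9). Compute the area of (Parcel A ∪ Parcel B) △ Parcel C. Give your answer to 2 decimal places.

19.00

|Parcel A ∪ Parcel B| = 32.
|(Parcel A ∪ Parcel B) ∩ Parcel C| = 28.
|(Parcel A ∪ Parcel B) △ Parcel C| = 32 + 43 − 56 = 19.00.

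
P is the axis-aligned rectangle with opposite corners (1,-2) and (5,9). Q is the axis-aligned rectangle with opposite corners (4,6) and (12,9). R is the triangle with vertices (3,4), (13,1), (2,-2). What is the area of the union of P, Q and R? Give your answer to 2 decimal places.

83.33

By inclusion–exclusion:
Individual areas: |P| = 44, |Q| = 24, |R| = 31.5.
|P∩Q|: x∈[4,5], y∈[6,9] → 1·3 = 3.
|P∩R| = 13.1727.
|Q∩R| = 0.
|P∩Q∩R| = 0.
|P ∪ Q ∪ R| = 99.5 − 16.1727 + 0 = 83.33.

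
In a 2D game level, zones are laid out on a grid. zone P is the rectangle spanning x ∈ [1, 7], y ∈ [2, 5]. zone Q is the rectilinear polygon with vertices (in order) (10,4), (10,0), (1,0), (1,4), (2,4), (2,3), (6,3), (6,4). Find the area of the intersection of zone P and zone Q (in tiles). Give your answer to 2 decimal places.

The intersection is the polygon with vertices (7,2), (1,2), (1,4), (2,4), (2,3), (6,3), (6,4), (7,4).
By the shoelace formula its area is 8.00.

8.00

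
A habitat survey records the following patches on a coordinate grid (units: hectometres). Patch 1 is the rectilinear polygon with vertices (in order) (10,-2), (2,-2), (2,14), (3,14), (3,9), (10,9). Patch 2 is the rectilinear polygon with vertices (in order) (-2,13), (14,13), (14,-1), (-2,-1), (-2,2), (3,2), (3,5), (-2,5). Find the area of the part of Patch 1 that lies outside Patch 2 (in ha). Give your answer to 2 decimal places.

|Patch 1| = 93, |Patch 1∩Patch 2| = 81.
|Patch 1 ∖ Patch 2| = |Patch 1| − |Patch 1∩Patch 2| = 93 − 81 = 12.00.

12.00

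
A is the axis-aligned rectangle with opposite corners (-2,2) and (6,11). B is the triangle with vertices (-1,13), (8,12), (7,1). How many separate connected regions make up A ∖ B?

1

A ∖ B is a single connected region.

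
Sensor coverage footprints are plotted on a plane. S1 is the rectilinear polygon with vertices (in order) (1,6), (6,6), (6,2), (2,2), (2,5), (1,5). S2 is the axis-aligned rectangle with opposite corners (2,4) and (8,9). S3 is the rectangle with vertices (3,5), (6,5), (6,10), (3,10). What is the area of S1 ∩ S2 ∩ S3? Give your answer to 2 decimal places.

The intersection is the polygon with vertices (6,5), (3,5), (3,6), (6,6).
By the shoelace formula its area is 3.00.

3.00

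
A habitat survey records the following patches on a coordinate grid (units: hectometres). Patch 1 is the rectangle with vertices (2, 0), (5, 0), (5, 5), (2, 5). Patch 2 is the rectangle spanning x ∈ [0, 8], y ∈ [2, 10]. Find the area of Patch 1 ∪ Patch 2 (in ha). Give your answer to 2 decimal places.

70.00

By inclusion–exclusion:
Individual areas: |Patch 1| = 15, |Patch 2| = 64.
|Patch 1∩Patch 2|: x∈[2,5], y∈[2,5] → 3·3 = 9.
|Patch 1 ∪ Patch 2| = 79 − 9 = 70.00.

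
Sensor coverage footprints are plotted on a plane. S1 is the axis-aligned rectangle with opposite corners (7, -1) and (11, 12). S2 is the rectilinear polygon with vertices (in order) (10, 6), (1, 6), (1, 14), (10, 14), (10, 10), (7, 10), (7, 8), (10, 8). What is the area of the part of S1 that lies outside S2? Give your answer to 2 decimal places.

40.00

|S1| = 52, |S1∩S2| = 12.
|S1 ∖ S2| = |S1| − |S1∩S2| = 52 − 12 = 40.00.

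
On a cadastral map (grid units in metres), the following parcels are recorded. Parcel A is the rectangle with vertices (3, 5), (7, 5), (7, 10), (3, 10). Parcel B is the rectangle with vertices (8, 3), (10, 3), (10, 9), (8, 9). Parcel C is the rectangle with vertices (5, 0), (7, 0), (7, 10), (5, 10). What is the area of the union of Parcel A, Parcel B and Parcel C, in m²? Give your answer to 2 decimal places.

42.00

By inclusion–exclusion:
Individual areas: |Parcel A| = 20, |Parcel B| = 12, |Parcel C| = 20.
|Parcel A∩Parcel B| = 0 (no overlap).
|Parcel A∩Parcel C|: x∈[5,7], y∈[5,10] → 2·5 = 10.
|Parcel B∩Parcel C| = 0 (no overlap).
|Parcel A∩Parcel B∩Parcel C| = 0.
|Parcel A ∪ Parcel B ∪ Parcel C| = 52 − 10 + 0 = 42.00.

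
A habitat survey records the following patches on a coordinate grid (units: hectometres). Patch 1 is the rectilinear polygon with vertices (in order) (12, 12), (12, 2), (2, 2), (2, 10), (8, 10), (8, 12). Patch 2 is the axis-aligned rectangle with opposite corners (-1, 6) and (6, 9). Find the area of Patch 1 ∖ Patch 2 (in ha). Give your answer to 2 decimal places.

|Patch 1| = 88, |Patch 1∩Patch 2| = 12.
|Patch 1 ∖ Patch 2| = |Patch 1| − |Patch 1∩Patch 2| = 88 − 12 = 76.00.

76.00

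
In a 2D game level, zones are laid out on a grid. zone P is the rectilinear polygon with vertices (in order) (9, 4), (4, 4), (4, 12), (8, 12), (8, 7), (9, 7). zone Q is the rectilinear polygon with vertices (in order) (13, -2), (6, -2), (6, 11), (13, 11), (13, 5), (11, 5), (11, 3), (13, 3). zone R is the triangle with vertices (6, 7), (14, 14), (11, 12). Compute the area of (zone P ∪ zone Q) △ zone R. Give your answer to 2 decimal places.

105.21

|zone P ∪ zone Q| = 105.
|(zone P ∪ zone Q) ∩ zone R| = 1.1429.
|(zone P ∪ zone Q) △ zone R| = 105 + 2.5 − 2.2857 = 105.21.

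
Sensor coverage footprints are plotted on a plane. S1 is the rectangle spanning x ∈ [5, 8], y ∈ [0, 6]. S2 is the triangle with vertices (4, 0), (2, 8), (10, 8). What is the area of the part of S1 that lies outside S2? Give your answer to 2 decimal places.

10.00

|S1| = 18, |S1∩S2| = 8.
|S1 ∖ S2| = |S1| − |S1∩S2| = 18 − 8 = 10.00.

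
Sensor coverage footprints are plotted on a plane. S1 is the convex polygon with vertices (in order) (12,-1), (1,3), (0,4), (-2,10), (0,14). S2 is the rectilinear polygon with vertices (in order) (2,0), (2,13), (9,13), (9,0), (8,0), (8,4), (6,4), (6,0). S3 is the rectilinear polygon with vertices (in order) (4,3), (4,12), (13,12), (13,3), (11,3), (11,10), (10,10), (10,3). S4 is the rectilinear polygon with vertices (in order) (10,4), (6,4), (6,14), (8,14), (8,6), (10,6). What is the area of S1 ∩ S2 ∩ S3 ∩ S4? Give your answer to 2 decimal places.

The intersection is the polygon with vertices (6,4), (6,6.5), (8,4).
By the shoelace formula its area is 2.50.

2.50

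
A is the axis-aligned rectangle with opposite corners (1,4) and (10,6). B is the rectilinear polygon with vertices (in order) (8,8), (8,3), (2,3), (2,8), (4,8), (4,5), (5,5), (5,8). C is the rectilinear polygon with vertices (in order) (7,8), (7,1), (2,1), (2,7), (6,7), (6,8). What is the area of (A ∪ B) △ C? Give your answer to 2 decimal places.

|A ∪ B| = 34.
|(A ∪ B) ∩ C| = 20.
|(A ∪ B) △ C| = 34 + 31 − 40 = 25.00.

25.00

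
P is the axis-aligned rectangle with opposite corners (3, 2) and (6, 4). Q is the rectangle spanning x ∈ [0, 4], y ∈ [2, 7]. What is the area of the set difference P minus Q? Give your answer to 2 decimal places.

4.00

|P∩Q|: x∈[3,4], y∈[2,4] → 1·2 = 2.
|P| = 6.
|P ∖ Q| = |P| − |P∩Q| = 6 − 2 = 4.00.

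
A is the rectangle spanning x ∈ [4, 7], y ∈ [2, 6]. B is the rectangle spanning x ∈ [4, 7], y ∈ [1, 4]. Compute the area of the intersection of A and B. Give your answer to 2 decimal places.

6.00

|A∩B|: x∈[4,7], y∈[2,4] → 3·2 = 6.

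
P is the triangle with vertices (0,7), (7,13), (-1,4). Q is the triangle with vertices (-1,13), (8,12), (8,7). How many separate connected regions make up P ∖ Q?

P ∖ Q splits into 2 disjoint pieces (area 6.1047, area 0.0884).

2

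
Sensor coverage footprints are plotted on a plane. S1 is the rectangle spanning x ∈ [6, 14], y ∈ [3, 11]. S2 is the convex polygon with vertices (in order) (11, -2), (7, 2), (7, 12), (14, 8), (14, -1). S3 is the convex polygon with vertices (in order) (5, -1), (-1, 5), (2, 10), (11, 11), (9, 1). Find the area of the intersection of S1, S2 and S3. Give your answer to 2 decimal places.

The intersection is the polygon with vertices (7,3), (7,10.556), (9.116,10.791), (10.769,9.846), (9.4,3).
By the shoelace formula its area is 23.65.

23.65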